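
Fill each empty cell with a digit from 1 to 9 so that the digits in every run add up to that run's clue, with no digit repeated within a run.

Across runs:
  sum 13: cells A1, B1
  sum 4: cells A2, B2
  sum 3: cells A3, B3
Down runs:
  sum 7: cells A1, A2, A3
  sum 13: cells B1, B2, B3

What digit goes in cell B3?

4 in 2 cells must be {1,3}; 3 in 2 cells must be {1,2}; 7 in 3 cells must be {1,2,4}.
The 13 across and the 7 down share only 4, so A1 = 4.
B1 = 13 − 4 = 9 completes the 13 across.
Given what's placed, A2 must be 1 to fit the 4 across and 7 down.
B2 = 4 − 1 = 3 completes the 4 across.
A3 = 7 − 5 = 2 completes the 7 down.
B3 = 3 − 2 = 1 completes the 3 across.

1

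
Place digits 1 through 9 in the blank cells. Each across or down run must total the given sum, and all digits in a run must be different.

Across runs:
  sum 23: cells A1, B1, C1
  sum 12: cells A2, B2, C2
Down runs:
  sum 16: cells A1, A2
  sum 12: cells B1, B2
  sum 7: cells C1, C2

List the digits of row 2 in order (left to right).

7 4 1

23 in 3 cells must be {6,8,9}; 16 in 2 cells must be {7,9}.
The 23 across and the 16 down share only 9, so A1 = 9.
Given what's placed, B1 must be 8 to fit the 23 across and 12 down.
C1 = 23 − 17 = 6 completes the 23 across.
A2 = 16 − 9 = 7 completes the 16 down.
B2 = 12 − 8 = 4 completes the 12 down.
C2 = 12 − 11 = 1 completes the 12 across.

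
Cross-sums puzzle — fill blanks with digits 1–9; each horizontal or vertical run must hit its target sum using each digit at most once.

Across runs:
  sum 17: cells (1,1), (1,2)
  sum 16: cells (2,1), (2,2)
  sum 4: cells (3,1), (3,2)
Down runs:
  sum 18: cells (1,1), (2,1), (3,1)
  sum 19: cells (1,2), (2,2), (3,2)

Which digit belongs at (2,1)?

9

17 in 2 cells must be {8,9}; 16 in 2 cells must be {7,9}; 4 in 2 cells must be {1,3}.
The 4 across and the 19 down share only 3, so (3,2) = 3.
Given what's placed, (1,2) must be 9 to fit the 17 across and 19 down.
(2,2) = 19 − 12 = 7 completes the 19 down.
(3,1) = 4 − 3 = 1 completes the 4 across.
(1,1) = 17 − 9 = 8 completes the 17 across.
(2,1) = 16 − 7 = 9 completes the 16 across.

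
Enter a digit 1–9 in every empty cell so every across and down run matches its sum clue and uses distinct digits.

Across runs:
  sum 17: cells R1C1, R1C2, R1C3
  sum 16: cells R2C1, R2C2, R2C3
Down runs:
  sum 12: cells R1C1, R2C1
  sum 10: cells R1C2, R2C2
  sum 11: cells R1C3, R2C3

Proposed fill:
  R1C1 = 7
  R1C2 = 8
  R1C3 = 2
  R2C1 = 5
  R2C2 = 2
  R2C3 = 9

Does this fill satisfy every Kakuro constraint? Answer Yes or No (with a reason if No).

Yes

Across: 7+8+2=17; 5+2+9=16. Down: 7+5=12; 8+2=10; 2+9=11. No digit repeats within any run.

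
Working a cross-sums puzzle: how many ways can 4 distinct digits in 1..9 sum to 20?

12

4 distinct digits from 1–9 sum between 10 and 30.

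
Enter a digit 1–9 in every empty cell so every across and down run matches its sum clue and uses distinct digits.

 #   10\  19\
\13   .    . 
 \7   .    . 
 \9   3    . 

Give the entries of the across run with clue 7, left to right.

R3C2 = 9 − 3 = 6 completes the 9 across.
Nothing is forced directly, so branch on R1C1, whose candidates are 5 or 6. If R1C1 = 6: then R1C2 would have to be in {7} for the 13 across but in {4,5,8,9} for the 19 down — contradiction. So R1C1 = 5.
R1C2 = 13 − 5 = 8 completes the 13 across.
R2C1 = 10 − 8 = 2 completes the 10 down.
R2C2 = 7 − 2 = 5 completes the 7 across.

2 5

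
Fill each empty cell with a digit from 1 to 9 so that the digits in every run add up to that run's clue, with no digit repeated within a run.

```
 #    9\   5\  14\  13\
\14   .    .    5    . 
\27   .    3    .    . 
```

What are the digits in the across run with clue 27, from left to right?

R1C2 = 5 − 3 = 2 completes the 5 down.
R2C3 = 14 − 5 = 9 completes the 14 down.
No cell is forced outright now. R2C1 can only be 7 or 8 (the digits allowed by both its 27 across and its 9 down). If R2C1 = 7: then R1C1 would have to be in {1,3,4,6} for the 14 across but in {2} for the 9 down — contradiction. So R2C1 = 8.
R1C1 = 9 − 8 = 1 completes the 9 down.
R1C4 = 14 − 8 = 6 completes the 14 across.
R2C4 = 27 − 20 = 7 completes the 27 across.

8 3 9 7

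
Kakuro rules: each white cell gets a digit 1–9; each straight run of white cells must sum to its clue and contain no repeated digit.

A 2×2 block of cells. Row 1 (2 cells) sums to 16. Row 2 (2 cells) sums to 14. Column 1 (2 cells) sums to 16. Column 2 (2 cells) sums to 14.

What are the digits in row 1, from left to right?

7 9

16 in 2 cells must be {7,9}.
The 16 across and the 14 down share only 9, so (1,2) = 9.
The 14 across and the 16 down share only 9, so (2,1) = 9.
(2,2) = 14 − 9 = 5 completes the 14 across.
(1,1) = 16 − 9 = 7 completes the 16 across.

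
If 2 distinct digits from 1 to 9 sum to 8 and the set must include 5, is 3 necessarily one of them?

Yes

The only way to make 8 from 2 distinct digits under that restriction is {3,5}, which contains 3.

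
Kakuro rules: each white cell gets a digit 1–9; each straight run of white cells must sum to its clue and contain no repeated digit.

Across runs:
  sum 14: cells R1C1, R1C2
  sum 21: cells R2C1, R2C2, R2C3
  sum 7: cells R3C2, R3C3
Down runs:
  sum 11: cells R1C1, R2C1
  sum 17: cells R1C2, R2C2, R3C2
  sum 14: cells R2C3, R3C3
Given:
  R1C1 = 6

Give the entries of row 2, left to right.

5 7 9

R1C2 = 14 − 6 = 8 completes the 14 across.
R2C1 = 11 − 6 = 5 completes the 11 down.
R2C2 = 7: the only remaining digit allowed by both the 21 across and the 17 down.
R2C3 = 21 − 12 = 9 completes the 21 across.
R3C2 = 17 − 15 = 2 completes the 17 down.
R3C3 = 7 − 2 = 5 completes the 7 across.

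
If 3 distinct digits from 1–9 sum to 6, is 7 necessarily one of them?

The only way to make 6 from 3 distinct digits is {1,2,3}, which does not contain 7.

No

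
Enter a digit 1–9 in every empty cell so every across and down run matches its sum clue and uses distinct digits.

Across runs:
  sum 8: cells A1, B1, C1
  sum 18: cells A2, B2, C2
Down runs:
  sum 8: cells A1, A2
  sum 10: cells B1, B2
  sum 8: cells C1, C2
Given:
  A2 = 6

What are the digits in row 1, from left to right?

A1 = 8 − 6 = 2 completes the 8 down.
Given what's placed, B1 must be 1 to fit the 8 across and 10 down.
C1 = 8 − 3 = 5 completes the 8 across.
B2 = 10 − 1 = 9 completes the 10 down.
C2 = 18 − 15 = 3 completes the 18 across.

2 1 5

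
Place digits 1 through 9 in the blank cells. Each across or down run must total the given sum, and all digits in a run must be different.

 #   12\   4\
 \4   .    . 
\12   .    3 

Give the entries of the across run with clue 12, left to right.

9 3

4 in 2 cells must be {1,3}.
Intersecting the 4 across with the 12 down forces R1C1 = 3.
R1C2 = 4 − 3 = 1 completes the 4 across.
R2C1 = 12 − 3 = 9 completes the 12 across.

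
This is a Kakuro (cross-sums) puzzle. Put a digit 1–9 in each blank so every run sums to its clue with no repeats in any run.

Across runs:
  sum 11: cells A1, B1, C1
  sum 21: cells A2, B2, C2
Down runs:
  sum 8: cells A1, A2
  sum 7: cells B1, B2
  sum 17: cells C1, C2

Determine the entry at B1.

2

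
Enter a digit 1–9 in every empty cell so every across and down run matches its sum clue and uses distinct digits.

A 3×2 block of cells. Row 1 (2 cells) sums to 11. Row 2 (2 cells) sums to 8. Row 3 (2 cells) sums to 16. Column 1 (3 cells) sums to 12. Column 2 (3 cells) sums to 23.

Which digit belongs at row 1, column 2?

8

16 in 2 cells must be {7,9}; 23 in 3 cells must be {6,8,9}.
The 8 across and the 23 down share only 6, so (2,2) = 6.
Given what's placed, (3,2) must be 9 to fit the 16 across and 23 down.
(1,2) = 23 − 15 = 8 completes the 23 down.
(2,1) = 8 − 6 = 2 completes the 8 across.
(3,1) = 16 − 9 = 7 completes the 16 across.
(1,1) = 11 − 8 = 3 completes the 11 across.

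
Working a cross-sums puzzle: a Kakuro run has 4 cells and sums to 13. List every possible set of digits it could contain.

{1,2,3,7}; {1,2,4,6}; {1,3,4,5}

4 distinct digits from 1–9 sum between 10 and 30.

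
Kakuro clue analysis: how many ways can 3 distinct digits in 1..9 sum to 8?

2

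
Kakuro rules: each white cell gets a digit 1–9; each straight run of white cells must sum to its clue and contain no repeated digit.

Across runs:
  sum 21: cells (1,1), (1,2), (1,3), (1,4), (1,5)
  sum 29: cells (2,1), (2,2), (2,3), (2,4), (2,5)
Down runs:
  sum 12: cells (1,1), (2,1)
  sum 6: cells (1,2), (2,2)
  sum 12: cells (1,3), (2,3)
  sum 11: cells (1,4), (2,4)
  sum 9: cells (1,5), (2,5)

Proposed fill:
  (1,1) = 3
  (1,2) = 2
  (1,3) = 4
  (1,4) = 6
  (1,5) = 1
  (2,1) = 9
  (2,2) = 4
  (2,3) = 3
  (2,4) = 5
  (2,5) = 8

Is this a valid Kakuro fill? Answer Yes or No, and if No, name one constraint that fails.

No — the across run (1,1)–(1,5) sums to 16, not 21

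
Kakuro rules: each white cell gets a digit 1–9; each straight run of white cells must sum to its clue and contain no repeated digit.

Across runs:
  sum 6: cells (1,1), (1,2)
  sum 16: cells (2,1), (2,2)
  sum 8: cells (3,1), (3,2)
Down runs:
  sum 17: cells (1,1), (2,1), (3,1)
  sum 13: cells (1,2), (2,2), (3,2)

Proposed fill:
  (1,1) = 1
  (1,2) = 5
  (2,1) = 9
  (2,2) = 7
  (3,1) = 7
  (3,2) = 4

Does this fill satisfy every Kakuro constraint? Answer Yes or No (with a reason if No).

No — the down run (1,2)–(3,2) sums to 16, not 13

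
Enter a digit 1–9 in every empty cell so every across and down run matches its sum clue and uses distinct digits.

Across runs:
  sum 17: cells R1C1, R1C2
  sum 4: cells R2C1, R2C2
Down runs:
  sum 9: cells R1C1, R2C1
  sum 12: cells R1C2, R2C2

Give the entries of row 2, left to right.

17 in 2 cells must be {8,9}; 4 in 2 cells must be {1,3}.
The 17 across and the 9 down share only 8, so R1C1 = 8.
R1C2 = 17 − 8 = 9 completes the 17 across.
R2C1 = 9 − 8 = 1 completes the 9 down.
R2C2 = 4 − 1 = 3 completes the 4 across.

1 3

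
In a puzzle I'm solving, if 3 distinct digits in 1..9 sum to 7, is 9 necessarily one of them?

No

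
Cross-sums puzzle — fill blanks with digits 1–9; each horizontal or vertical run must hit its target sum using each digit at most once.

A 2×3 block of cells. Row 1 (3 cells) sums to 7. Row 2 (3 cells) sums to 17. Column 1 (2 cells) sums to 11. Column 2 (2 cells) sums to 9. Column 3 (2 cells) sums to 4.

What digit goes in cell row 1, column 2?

4

7 in 3 cells must be {1,2,4}; 4 in 2 cells must be {1,3}.
The 7 across and the 4 down share only 1, so (1,3) = 1.
(2,3) = 4 − 1 = 3 completes the 4 down.
Nothing is forced directly, so branch on (1,1), whose candidates are 2 or 4. If (1,1) = 4: that forces (1,2) = 2, after which (2,1) would have to be in {5,6,8,9} for the 17 across but in {7} for the 11 down — contradiction. So (1,1) = 2.
(1,2) = 7 − 3 = 4 completes the 7 across.
(2,1) = 11 − 2 = 9 completes the 11 down.
(2,2) = 17 − 12 = 5 completes the 17 across.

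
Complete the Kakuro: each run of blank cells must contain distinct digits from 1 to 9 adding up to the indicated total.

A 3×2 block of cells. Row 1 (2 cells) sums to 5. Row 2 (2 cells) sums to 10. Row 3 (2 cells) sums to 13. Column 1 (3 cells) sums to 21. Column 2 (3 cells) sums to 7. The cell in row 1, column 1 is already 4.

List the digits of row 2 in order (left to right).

7 in 3 cells must be {1,2,4}.
(1,2) = 5 − 4 = 1 completes the 5 across.
(3,2) = 4: the only remaining digit allowed by both the 13 across and the 7 down.
(2,2) = 7 − 5 = 2 completes the 7 down.
(3,1) = 13 − 4 = 9 completes the 13 across.
(2,1) = 10 − 2 = 8 completes the 10 across.

8, 2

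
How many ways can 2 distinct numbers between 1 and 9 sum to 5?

2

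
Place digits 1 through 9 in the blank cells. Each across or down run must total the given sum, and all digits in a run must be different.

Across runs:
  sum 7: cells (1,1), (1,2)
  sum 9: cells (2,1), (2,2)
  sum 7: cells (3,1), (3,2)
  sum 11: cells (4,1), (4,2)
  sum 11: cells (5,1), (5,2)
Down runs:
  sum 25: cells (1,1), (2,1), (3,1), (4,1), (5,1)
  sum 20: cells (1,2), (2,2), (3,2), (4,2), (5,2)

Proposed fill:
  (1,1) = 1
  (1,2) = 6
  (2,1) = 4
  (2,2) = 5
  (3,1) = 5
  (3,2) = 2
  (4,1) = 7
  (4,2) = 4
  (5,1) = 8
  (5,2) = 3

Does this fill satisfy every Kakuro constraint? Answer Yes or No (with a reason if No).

Across: 1+6=7; 4+5=9; 5+2=7; 7+4=11; 8+3=11. Down: 1+4+5+7+8=25; 6+5+2+4+3=20. No digit repeats within any run.

Yes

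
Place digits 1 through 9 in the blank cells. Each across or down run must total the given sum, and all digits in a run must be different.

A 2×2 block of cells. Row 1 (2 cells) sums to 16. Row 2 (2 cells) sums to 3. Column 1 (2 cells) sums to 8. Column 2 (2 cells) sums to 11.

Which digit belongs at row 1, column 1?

7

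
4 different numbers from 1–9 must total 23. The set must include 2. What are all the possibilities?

{2,4,8,9}; {2,5,7,9}; {2,6,7,8}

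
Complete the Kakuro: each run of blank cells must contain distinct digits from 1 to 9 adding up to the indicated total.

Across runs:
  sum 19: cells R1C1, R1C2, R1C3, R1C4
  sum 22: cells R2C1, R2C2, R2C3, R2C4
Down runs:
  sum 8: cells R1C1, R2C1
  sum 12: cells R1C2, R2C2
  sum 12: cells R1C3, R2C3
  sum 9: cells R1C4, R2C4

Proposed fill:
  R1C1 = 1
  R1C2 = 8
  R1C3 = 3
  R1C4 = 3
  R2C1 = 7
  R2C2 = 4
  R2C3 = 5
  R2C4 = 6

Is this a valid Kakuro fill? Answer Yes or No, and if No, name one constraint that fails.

No — the down run R1C3–R2C3 sums to 8, not 12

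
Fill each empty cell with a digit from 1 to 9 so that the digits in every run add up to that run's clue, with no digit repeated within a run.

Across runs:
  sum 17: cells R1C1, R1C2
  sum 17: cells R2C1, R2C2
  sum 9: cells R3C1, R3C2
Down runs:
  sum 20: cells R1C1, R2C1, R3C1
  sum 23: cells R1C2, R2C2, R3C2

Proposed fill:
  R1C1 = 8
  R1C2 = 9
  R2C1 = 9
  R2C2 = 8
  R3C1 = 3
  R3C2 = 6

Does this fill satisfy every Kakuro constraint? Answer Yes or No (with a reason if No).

Across: 8+9=17; 9+8=17; 3+6=9. Down: 8+9+3=20; 9+8+6=23. No digit repeats within any run.

Yes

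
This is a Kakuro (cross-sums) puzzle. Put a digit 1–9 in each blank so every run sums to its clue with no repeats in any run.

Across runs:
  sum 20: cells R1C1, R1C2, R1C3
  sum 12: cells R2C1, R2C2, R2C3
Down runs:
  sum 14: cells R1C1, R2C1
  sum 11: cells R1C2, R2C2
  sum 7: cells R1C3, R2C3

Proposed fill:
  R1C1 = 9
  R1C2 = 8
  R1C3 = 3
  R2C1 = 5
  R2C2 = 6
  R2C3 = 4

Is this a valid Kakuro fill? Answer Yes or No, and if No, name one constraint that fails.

No — the down run R1C2–R2C2 sums to 14, not 11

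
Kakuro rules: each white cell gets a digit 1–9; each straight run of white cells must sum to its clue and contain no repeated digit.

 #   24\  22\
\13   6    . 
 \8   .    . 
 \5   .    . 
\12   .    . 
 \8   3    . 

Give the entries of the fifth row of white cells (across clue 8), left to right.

3 5

R1C2 = 13 − 6 = 7 completes the 13 across.
R5C2 = 8 − 3 = 5 completes the 8 across.
Given what's placed, R4C2 must be 3 to fit the 12 across and 22 down.
R3C2 = 1: the only remaining digit allowed by both the 5 across and the 22 down.
R4C1 = 12 − 3 = 9 completes the 12 across.
R2C2 = 22 − 16 = 6 completes the 22 down.
R3C1 = 5 − 1 = 4 completes the 5 across.
R2C1 = 8 − 6 = 2 completes the 8 across.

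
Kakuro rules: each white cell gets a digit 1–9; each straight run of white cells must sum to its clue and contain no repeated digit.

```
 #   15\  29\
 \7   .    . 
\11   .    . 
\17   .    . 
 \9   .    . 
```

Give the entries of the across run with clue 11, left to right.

4 7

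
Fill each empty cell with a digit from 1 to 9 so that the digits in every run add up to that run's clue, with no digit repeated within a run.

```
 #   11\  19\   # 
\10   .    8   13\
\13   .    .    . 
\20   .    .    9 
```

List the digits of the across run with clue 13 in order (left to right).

3 6 4

R1C1 = 10 − 8 = 2 completes the 10 across.
R2C3 = 13 − 9 = 4 completes the 13 down.
No cell is forced outright now. R2C2 can only be 2 or 6 or 7 (the digits allowed by both its 13 across and its 19 down). If R2C2 = 2: then R2C1 would have to be in {7} for the 13 across but in {1,3,4,5,6,8} for the 11 down — contradiction. If R2C2 = 7: then R2C1 would have to be in {2} for the 13 across but in {1,3,4,5,6,8} for the 11 down — contradiction. So R2C2 = 6.
R2C1 = 13 − 10 = 3 completes the 13 across.
R3C1 = 11 − 5 = 6 completes the 11 down.
R3C2 = 20 − 15 = 5 completes the 20 across.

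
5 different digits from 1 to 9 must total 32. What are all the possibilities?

5 distinct digits from 1–9 sum between 15 and 35.

{2,6,7,8,9}; {3,5,7,8,9}; {4,5,6,8,9}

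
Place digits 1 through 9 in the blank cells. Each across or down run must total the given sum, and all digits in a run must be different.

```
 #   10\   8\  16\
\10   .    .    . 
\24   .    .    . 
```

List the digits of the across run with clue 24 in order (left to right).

24 in 3 cells must be {7,8,9}; 16 in 2 cells must be {7,9}.
The 10 across and the 16 down share only 7, so R1C3 = 7.
The 24 across and the 8 down share only 7, so R2C2 = 7.
R2C3 = 16 − 7 = 9 completes the 16 down.
R1C2 = 8 − 7 = 1 completes the 8 down.
R2C1 = 24 − 16 = 8 completes the 24 across.
R1C1 = 10 − 8 = 2 completes the 10 across.

8 7 9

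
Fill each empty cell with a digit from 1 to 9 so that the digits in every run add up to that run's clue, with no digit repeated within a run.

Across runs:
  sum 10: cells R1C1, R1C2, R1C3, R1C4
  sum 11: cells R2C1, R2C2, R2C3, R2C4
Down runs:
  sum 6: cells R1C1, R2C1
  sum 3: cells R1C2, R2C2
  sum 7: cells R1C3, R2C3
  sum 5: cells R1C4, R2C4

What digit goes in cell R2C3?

10 in 4 cells must be {1,2,3,4}; 11 in 4 cells must be {1,2,3,5}; 3 in 2 cells must be {1,2}.
Nothing is forced directly, so branch on R2C1, whose candidates are 1 or 2 or 5. If R2C1 = 1: then R1C1 would have to be in {1,2,3,4} for the 10 across but in {5} for the 6 down — contradiction. If R2C1 = 2: that forces R1C1 = 4, R2C2 = 1, R2C4 = 3, R1C2 = 2, after which R1C4 would have to be in {1,3} for the 10 across but in {2} for the 5 down — contradiction. So R2C1 = 5.
R1C1 = 6 − 5 = 1 completes the 6 down.
Given what's placed, R1C2 must be 2 to fit the 10 across and 3 down.
R2C2 = 3 − 2 = 1 completes the 3 down.
No cell is forced outright now. R2C3 can only be 2 or 3 (the digits allowed by both its 11 across and its 7 down). If R2C3 = 2: then R1C3 would have to be in {3,4} for the 10 across but in {5} for the 7 down — contradiction. So R2C3 = 3.

3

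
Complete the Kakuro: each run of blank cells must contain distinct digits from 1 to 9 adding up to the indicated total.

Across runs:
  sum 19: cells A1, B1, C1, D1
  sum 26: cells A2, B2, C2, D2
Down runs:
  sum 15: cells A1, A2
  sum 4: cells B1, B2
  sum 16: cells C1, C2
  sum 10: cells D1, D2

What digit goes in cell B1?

4 in 2 cells must be {1,3}; 16 in 2 cells must be {7,9}.
Only 3 fits B2 under both its across sum 26 and down sum 4.
Given what's placed, C2 must be 9 to fit the 26 across and 16 down.
B1 = 4 − 3 = 1 completes the 4 down.

1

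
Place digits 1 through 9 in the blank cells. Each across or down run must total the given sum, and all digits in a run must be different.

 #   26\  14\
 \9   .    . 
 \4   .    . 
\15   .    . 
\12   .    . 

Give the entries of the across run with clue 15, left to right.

4 in 2 cells must be {1,3}.
Only 3 fits R2C1 under both its across sum 4 and down sum 26.
R2C2 = 4 − 3 = 1 completes the 4 across.
Nothing is forced directly, so branch on R1C1, whose candidates are 6 or 8. If R1C1 = 8: then R1C2 would have to be in {1} for the 9 across but in {2,3,4,5,6,7,8} for the 14 down — contradiction. So R1C1 = 6.
R1C2 = 9 − 6 = 3 completes the 9 across.
No cell is forced outright now. R3C1 can only be 8 or 9 (the digits allowed by both its 15 across and its 26 down). If R3C1 = 8: then R3C2 would have to be in {7} for the 15 across but in {2,4,6,8} for the 14 down — contradiction. So R3C1 = 9.
R3C2 = 15 − 9 = 6 completes the 15 across.

9 6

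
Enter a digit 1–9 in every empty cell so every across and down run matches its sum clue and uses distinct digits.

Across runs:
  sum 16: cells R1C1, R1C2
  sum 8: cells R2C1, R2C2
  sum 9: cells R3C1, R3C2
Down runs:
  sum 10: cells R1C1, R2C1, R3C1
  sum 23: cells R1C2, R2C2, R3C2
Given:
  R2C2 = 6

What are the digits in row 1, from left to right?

7 9

16 in 2 cells must be {7,9}; 23 in 3 cells must be {6,8,9}.
Only 7 fits R1C1 under both its across sum 16 and down sum 10.
R1C2 = 16 − 7 = 9 completes the 16 across.
R2C1 = 8 − 6 = 2 completes the 8 across.
R3C1 = 10 − 9 = 1 completes the 10 down.
R3C2 = 9 − 1 = 8 completes the 9 across.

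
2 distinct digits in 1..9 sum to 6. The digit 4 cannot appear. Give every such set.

2 distinct digits from 1–9 sum between 3 and 17.
Dropping sets that contain 4.
Only one set works: {1,5}.

{1,5}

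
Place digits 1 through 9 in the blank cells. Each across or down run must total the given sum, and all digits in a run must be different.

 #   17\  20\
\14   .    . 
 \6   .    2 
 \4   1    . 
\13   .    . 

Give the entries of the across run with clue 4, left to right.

1 3

4 in 2 cells must be {1,3}.
R2C1 = 6 − 2 = 4 completes the 6 across.
R3C2 = 4 − 1 = 3 completes the 4 across.
No cell is forced outright now. R1C1 can only be 5 or 9 (the digits allowed by both its 14 across and its 17 down). If R1C1 = 9: then R1C2 would have to be in {5} for the 14 across but in {6,7,8,9} for the 20 down — contradiction. So R1C1 = 5.
R1C2 = 14 − 5 = 9 completes the 14 across.
R4C1 = 17 − 10 = 7 completes the 17 down.
R4C2 = 13 − 7 = 6 completes the 13 across.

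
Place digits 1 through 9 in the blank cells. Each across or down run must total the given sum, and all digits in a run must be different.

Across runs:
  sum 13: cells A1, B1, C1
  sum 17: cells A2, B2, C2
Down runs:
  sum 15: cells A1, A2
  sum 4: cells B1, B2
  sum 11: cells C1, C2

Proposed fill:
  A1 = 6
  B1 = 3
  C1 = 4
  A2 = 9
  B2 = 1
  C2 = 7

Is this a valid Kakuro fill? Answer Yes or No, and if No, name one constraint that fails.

Yes

Across: 6+3+4=13; 9+1+7=17. Down: 6+9=15; 3+1=4; 4+7=11. No digit repeats within any run.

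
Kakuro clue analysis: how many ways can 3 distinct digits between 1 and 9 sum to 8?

3 distinct digits from 1–9 sum between 6 and 24.
Enumerating: {1,2,5}, {1,3,4}.

2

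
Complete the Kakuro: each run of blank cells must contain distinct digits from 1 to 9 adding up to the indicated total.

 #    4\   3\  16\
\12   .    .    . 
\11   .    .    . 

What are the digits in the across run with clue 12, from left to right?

4 in 2 cells must be {1,3}; 3 in 2 cells must be {1,2}; 16 in 2 cells must be {7,9}.
The 11 across and the 16 down share only 7, so R2C3 = 7.
R1C3 = 16 − 7 = 9 completes the 16 down.
Given what's placed, R2C2 must be 1 to fit the 11 across and 3 down.
R1C1 = 1: the only remaining digit allowed by both the 12 across and the 4 down.
R1C2 = 12 − 10 = 2 completes the 12 across.
R2C1 = 11 − 8 = 3 completes the 11 across.

1, 2, 9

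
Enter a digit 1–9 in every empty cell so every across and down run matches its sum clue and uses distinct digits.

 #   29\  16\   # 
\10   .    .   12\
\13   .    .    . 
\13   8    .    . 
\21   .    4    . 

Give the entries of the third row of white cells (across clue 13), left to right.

8 2 3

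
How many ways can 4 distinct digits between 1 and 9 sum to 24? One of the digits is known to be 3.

3

4 distinct digits from 1–9 sum between 10 and 30.
Keeping only sets containing 3.
Enumerating: {3,4,8,9}, {3,5,7,9}, {3,6,7,8}.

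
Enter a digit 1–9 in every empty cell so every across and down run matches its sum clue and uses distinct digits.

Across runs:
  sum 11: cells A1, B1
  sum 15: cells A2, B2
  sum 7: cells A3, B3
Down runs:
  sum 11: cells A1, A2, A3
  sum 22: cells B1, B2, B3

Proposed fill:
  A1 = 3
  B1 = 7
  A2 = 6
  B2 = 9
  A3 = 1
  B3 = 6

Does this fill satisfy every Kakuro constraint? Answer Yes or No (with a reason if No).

No — the down run A1–A3 sums to 10, not 11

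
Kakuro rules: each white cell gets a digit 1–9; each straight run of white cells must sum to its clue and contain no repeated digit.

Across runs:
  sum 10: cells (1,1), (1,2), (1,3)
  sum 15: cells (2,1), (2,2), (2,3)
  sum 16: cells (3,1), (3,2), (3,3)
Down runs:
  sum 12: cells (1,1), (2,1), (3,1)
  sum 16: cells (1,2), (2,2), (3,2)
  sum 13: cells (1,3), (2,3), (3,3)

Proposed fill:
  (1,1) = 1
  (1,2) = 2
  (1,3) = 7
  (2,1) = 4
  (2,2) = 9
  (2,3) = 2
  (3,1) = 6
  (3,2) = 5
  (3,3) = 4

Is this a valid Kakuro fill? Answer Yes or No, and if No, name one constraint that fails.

No — the across run (3,1)–(3,3) sums to 15, not 16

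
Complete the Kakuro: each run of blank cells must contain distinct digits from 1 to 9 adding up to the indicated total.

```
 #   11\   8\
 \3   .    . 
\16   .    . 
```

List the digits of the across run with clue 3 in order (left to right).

3 in 2 cells must be {1,2}; 16 in 2 cells must be {7,9}.
The 3 across and the 11 down share only 2, so R1C1 = 2.
R1C2 = 3 − 2 = 1 completes the 3 across.
R2C1 = 11 − 2 = 9 completes the 11 down.
R2C2 = 16 − 9 = 7 completes the 16 across.

2 1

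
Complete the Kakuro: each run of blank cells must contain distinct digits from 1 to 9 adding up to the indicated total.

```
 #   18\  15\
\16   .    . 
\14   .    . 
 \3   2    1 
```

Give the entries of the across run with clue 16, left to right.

7 9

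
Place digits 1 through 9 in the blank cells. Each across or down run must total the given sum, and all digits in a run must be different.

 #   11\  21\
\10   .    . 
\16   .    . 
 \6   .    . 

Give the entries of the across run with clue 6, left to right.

16 in 2 cells must be {7,9}.
The 16 across and the 11 down share only 7, so R2C1 = 7.
R2C2 = 16 − 7 = 9 completes the 16 across.
Given what's placed, R3C1 must be 1 to fit the 6 across and 11 down.
R3C2 = 6 − 1 = 5 completes the 6 across.
R1C1 = 11 − 8 = 3 completes the 11 down.
R1C2 = 10 − 3 = 7 completes the 10 across.

1 5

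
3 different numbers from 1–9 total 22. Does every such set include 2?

No

Counterexample: {5,8,9} sums to 22 without using 2.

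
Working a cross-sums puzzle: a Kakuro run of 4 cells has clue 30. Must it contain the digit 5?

No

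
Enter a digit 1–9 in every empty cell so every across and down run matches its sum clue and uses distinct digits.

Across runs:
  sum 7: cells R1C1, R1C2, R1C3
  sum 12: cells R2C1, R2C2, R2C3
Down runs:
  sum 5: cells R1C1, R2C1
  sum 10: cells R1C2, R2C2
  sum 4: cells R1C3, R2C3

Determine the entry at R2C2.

8

7 in 3 cells must be {1,2,4}; 4 in 2 cells must be {1,3}.
The 7 across and the 4 down share only 1, so R1C3 = 1.
R2C3 = 4 − 1 = 3 completes the 4 down.
Nothing is forced directly, so branch on R1C1, whose candidates are 2 or 4. If R1C1 = 2: that forces R1C2 = 4, after which R2C1 would have to be in {1,2,4,5,7,8} for the 12 across but in {3} for the 5 down — contradiction. So R1C1 = 4.
R1C2 = 7 − 5 = 2 completes the 7 across.
R2C1 = 5 − 4 = 1 completes the 5 down.
R2C2 = 12 − 4 = 8 completes the 12 across.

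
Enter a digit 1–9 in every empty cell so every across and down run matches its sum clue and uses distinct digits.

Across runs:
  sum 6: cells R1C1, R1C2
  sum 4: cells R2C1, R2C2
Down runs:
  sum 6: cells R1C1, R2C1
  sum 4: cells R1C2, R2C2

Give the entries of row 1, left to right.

5, 1

4 in 2 cells must be {1,3}.
The 6 across and the 4 down share only 1, so R1C2 = 1.
The 4 across and the 6 down share only 1, so R2C1 = 1.
R2C2 = 4 − 1 = 3 completes the 4 across.
R1C1 = 6 − 1 = 5 completes the 6 across.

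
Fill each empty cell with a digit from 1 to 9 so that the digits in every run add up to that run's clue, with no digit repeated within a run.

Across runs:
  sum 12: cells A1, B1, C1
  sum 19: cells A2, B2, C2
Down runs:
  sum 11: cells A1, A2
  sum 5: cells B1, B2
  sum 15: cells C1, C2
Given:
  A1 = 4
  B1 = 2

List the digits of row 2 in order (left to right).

7 3 9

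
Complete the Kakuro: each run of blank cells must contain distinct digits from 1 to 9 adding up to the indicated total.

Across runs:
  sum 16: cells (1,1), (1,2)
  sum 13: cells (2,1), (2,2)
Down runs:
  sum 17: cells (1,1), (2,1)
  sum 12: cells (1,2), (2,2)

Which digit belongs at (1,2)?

7

16 in 2 cells must be {7,9}; 17 in 2 cells must be {8,9}.
The 16 across and the 17 down share only 9, so (1,1) = 9.
(1,2) = 16 − 9 = 7 completes the 16 across.
(2,1) = 17 − 9 = 8 completes the 17 down.
(2,2) = 13 − 8 = 5 completes the 13 across.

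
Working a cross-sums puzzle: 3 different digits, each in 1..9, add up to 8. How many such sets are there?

2

3 distinct digits from 1–9 sum between 6 and 24.
Enumerating: {1,2,5}, {1,3,4}.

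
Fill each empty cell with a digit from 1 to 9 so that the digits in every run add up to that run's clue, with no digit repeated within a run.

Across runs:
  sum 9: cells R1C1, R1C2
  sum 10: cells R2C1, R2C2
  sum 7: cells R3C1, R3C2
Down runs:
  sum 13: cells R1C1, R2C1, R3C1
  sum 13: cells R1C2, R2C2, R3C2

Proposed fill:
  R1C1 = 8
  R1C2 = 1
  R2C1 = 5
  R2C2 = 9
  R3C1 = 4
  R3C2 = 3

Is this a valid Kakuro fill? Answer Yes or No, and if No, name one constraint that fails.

No — the across run R2C1–R2C2 sums to 14, not 10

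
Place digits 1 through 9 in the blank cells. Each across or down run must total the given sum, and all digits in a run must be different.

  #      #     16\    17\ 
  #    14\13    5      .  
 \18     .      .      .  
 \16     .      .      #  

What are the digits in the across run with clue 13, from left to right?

5, 8

16 in 2 cells must be {7,9}; 17 in 2 cells must be {8,9}.
R1C3 = 13 − 5 = 8 completes the 13 across.
R2C3 = 17 − 8 = 9 completes the 17 down.
Intersecting the 16 across with the 14 down forces R3C1 = 9.
R3C2 = 16 − 9 = 7 completes the 16 across.
R2C1 = 14 − 9 = 5 completes the 14 down.
R2C2 = 18 − 14 = 4 completes the 18 across.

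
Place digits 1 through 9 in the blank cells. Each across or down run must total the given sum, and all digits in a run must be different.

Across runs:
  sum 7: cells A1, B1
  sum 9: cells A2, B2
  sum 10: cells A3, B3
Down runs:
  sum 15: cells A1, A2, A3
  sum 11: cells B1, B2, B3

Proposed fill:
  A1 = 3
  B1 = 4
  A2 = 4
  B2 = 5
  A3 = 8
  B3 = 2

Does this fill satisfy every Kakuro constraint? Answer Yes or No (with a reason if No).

Across: 3+4=7; 4+5=9; 8+2=10. Down: 3+4+8=15; 4+5+2=11. No digit repeats within any run.

Yes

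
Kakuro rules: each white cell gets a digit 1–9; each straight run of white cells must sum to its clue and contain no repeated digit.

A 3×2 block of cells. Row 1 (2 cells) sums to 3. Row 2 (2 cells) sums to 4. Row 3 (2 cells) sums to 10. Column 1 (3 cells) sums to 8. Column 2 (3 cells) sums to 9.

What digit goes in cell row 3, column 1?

4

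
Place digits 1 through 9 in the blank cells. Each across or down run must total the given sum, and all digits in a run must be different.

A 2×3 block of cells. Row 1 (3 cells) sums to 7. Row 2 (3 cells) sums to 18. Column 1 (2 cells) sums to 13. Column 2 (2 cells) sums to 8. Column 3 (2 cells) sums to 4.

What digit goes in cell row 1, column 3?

1

7 in 3 cells must be {1,2,4}; 4 in 2 cells must be {1,3}.
The 7 across and the 13 down share only 4, so (1,1) = 4.
Given what's placed, (1,3) must be 1 to fit the 7 across and 4 down.
(2,1) = 13 − 4 = 9 completes the 13 down.
(2,3) = 4 − 1 = 3 completes the 4 down.
(1,2) = 7 − 5 = 2 completes the 7 across.
(2,2) = 18 − 12 = 6 completes the 18 across.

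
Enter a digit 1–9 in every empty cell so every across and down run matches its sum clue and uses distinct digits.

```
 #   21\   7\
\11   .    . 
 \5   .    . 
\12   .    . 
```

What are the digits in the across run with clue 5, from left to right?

4 1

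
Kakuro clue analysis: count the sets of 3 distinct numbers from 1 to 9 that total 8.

3 distinct digits from 1–9 sum between 6 and 24.
Enumerating: {1,2,5}, {1,3,4}.

2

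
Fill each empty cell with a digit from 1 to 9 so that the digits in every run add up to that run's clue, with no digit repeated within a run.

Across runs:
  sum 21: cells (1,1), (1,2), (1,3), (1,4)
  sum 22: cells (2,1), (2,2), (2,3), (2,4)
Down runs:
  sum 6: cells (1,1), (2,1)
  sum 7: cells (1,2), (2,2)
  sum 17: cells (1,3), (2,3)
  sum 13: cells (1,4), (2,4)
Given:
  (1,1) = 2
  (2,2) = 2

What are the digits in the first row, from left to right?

17 in 2 cells must be {8,9}.
(1,2) = 7 − 2 = 5 completes the 7 down.
Given what's placed, (1,3) must be 8 to fit the 21 across and 17 down.
(1,4) = 21 − 15 = 6 completes the 21 across.
(2,1) = 6 − 2 = 4 completes the 6 down.
(2,3) = 17 − 8 = 9 completes the 17 down.
(2,4) = 22 − 15 = 7 completes the 22 across.

2 5 8 6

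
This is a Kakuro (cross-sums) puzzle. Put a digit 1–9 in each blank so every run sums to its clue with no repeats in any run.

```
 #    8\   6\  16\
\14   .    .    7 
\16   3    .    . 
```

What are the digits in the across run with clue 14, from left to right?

16 in 2 cells must be {7,9}.
R1C1 = 8 − 3 = 5 completes the 8 down.
R1C2 = 14 − 12 = 2 completes the 14 across.
R2C2 = 6 − 2 = 4 completes the 6 down.
R2C3 = 16 − 7 = 9 completes the 16 across.

5 2 7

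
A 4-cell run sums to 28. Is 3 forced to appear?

Counterexample: {4,7,8,9} sums to 28 without using 3.

No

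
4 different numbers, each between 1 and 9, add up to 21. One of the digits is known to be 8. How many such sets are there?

5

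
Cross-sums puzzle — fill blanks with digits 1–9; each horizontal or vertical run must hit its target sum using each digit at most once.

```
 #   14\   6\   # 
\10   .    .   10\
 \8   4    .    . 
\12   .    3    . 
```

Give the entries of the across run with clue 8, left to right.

6 in 3 cells must be {1,2,3}.
Given what's placed, R2C2 must be 1 to fit the 8 across and 6 down.
R2C3 = 8 − 5 = 3 completes the 8 across.
R3C3 = 10 − 3 = 7 completes the 10 down.
R1C2 = 6 − 4 = 2 completes the 6 down.
R3C1 = 12 − 10 = 2 completes the 12 across.
R1C1 = 10 − 2 = 8 completes the 10 across.

4 1 3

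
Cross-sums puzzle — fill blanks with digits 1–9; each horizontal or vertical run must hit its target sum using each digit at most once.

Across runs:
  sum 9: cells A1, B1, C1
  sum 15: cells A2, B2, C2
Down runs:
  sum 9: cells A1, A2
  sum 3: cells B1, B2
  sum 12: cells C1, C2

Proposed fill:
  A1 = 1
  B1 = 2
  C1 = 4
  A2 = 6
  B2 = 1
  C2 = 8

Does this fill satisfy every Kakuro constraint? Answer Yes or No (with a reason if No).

No — the across run A1–C1 sums to 7, not 9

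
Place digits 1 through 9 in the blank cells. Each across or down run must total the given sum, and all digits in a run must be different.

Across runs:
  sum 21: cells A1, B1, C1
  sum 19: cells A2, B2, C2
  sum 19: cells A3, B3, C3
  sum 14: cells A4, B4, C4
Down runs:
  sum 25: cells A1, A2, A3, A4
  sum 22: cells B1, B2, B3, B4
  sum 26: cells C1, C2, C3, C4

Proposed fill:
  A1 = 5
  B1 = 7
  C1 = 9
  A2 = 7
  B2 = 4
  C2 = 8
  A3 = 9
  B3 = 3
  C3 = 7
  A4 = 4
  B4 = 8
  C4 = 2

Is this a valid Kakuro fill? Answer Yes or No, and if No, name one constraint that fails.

Across: 5+7+9=21; 7+4+8=19; 9+3+7=19; 4+8+2=14. Down: 5+7+9+4=25; 7+4+3+8=22; 9+8+7+2=26. No digit repeats within any run.

Yes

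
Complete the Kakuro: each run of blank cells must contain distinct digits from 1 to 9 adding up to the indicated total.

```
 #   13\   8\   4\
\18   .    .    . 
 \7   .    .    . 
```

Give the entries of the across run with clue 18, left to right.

7 in 3 cells must be {1,2,4}; 4 in 2 cells must be {1,3}.
The 7 across and the 13 down share only 4, so R2C1 = 4.
Given what's placed, R2C3 must be 1 to fit the 7 across and 4 down.
R1C1 = 13 − 4 = 9 completes the 13 down.
R1C3 = 4 − 1 = 3 completes the 4 down.
R2C2 = 7 − 5 = 2 completes the 7 across.
R1C2 = 18 − 12 = 6 completes the 18 across.

9 6 3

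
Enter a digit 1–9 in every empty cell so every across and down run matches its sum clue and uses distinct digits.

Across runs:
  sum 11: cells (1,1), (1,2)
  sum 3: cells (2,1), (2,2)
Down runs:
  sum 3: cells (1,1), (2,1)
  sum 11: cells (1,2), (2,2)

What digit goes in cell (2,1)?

1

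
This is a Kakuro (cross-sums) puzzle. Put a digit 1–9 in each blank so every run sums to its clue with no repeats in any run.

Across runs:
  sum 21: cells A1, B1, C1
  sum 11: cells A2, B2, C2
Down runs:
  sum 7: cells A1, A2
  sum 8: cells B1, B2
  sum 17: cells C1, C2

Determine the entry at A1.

5

17 in 2 cells must be {8,9}.
The 11 across and the 17 down share only 8, so C2 = 8.
C1 = 17 − 8 = 9 completes the 17 down.
Nothing is forced directly, so branch on A1, whose candidates are 4 or 5. If A1 = 4: then B1 would have to be in {8} for the 21 across but in {1,2,3,5,6,7} for the 8 down — contradiction. So A1 = 5.
B1 = 21 − 14 = 7 completes the 21 across.
A2 = 7 − 5 = 2 completes the 7 down.
B2 = 11 − 10 = 1 completes the 11 across.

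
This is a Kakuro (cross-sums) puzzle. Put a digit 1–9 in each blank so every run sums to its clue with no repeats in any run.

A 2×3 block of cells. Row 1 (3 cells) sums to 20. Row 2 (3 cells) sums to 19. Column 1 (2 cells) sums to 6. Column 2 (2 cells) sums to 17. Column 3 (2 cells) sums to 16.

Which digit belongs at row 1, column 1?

4

17 in 2 cells must be {8,9}; 16 in 2 cells must be {7,9}.
Nothing is forced directly, so branch on (1,1), whose candidates are 4 or 5. If (1,1) = 5: then (2,1) would have to be in {2,3,4,5,6,7,8,9} for the 19 across but in {1} for the 6 down — contradiction. So (1,1) = 4.
Given what's placed, (1,2) must be 9 to fit the 20 across and 17 down.
(1,3) = 20 − 13 = 7 completes the 20 across.
(2,1) = 6 − 4 = 2 completes the 6 down.
(2,2) = 17 − 9 = 8 completes the 17 down.
(2,3) = 19 − 10 = 9 completes the 19 across.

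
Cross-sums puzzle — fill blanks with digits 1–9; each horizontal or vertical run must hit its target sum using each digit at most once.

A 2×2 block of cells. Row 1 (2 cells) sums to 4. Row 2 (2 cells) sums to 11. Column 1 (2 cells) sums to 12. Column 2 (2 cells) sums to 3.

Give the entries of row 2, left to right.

4 in 2 cells must be {1,3}; 3 in 2 cells must be {1,2}.
The 4 across and the 12 down share only 3, so (1,1) = 3.
(1,2) = 4 − 3 = 1 completes the 4 across.
(2,1) = 12 − 3 = 9 completes the 12 down.
(2,2) = 11 − 9 = 2 completes the 11 across.

9 2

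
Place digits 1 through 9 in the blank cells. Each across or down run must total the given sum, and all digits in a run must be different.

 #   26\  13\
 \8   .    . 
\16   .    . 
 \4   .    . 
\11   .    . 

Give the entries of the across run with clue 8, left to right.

16 in 2 cells must be {7,9}; 4 in 2 cells must be {1,3}.
Only 7 fits R2C2 under both its across sum 16 and down sum 13.
The 4 across and the 26 down share only 3, so R3C1 = 3.
R3C2 = 4 − 3 = 1 completes the 4 across.
R1C1 = 6: the only remaining digit allowed by both the 8 across and the 26 down.
R1C2 = 8 − 6 = 2 completes the 8 across.

6 2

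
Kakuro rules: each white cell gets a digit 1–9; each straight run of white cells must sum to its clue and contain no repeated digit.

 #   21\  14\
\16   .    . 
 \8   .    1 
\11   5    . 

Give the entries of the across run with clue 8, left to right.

7 1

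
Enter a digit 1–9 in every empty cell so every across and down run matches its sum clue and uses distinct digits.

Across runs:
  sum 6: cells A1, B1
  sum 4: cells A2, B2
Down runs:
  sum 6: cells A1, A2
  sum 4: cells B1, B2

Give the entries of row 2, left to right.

4 in 2 cells must be {1,3}.
The 6 across and the 4 down share only 1, so B1 = 1.
The 4 across and the 6 down share only 1, so A2 = 1.
B2 = 4 − 1 = 3 completes the 4 across.
A1 = 6 − 1 = 5 completes the 6 across.

1 3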